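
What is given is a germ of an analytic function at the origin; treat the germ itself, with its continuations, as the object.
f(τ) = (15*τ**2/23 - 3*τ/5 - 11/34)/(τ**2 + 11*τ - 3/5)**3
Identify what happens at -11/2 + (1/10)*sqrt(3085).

The denominator factor τ**2 + 11*τ - 3/5 vanishes at -11/2 + (1/10)*sqrt(3085) and appears to the power 3; the numerator there equals 167443/3910 - (447/575)*sqrt(3085), nonzero, and no other factor vanishes.
Hence a pole whose order is the multiplicity, 3.

The point is a pole of order 3.


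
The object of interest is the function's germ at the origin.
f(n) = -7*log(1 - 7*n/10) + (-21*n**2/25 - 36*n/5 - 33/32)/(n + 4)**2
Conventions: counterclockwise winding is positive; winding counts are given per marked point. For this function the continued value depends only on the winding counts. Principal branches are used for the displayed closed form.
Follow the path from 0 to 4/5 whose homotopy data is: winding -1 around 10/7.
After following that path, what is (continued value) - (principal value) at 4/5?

The rational part is single-valued and drops out of the difference; each branch term changes only by its own monodromy.
(-7)*log(1 - n/(10/7)): each positive loop around 10/7 adds 2*pi*i to the log, so winding -1 contributes (-7)*(-1)*2*pi*i = (14)*pi*i.
Summing the contributions at n = 4/5 gives (14)*pi*i.

Continued minus principal equals (14)*pi*i.


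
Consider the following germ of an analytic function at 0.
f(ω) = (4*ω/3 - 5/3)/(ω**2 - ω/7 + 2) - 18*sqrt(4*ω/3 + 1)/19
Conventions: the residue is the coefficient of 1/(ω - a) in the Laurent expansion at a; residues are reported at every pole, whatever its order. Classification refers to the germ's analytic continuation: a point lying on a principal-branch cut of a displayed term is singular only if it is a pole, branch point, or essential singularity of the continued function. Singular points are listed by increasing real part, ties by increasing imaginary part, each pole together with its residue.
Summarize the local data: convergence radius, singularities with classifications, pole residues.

Denominator factor (ω**2 - ω/7 + 2): discriminant -391/49, complex-conjugate roots (1/14) + ((1/14)*sqrt(391))*i and (1/14) - ((1/14)*sqrt(391))*i; poles of order 1, moduli sqrt(2) and sqrt(2).
Branch term (-18/19)*sqrt(1 - ω/(-3/4)): its argument vanishes at ω = -3/4, a square-root branch point, modulus 3/4.
The radius of convergence is the smallest modulus among the singular points: 3/4.
The branch term is analytic at (1/14) - ((1/14)*sqrt(391))*i and contributes nothing to the residue; only the rational part matters.
The factor ω**2 - ω/7 + 2 splits as (ω - a)(ω - a') with a = (1/14) - ((1/14)*sqrt(391))*i, a' = (1/14) + ((1/14)*sqrt(391))*i. At the order-1 pole a set g(ω) = (ω - a)*(rational part) = [4*ω/3 - 5/3] / (ω - a').
Simple pole: residue = g(a) at a = (1/14) - ((1/14)*sqrt(391))*i, which is (2/3) - ((11/391)*sqrt(391))*i.
The branch term is analytic at (1/14) + ((1/14)*sqrt(391))*i and contributes nothing to the residue; only the rational part matters.
The factor ω**2 - ω/7 + 2 splits as (ω - a)(ω - a') with a = (1/14) + ((1/14)*sqrt(391))*i, a' = (1/14) - ((1/14)*sqrt(391))*i. At the order-1 pole a set g(ω) = (ω - a)*(rational part) = [4*ω/3 - 5/3] / (ω - a').
Simple pole: residue = g(a) at a = (1/14) + ((1/14)*sqrt(391))*i, which is (2/3) + ((11/391)*sqrt(391))*i.
List the singular points by increasing real part (a conjugate pair: the negative imaginary part first).

Radius of convergence at 0: 3/4.
At -3/4: an algebraic (square-root) branch point.
At (1/14) - ((1/14)*sqrt(391))*i: a pole of order 1; residue (2/3) - ((11/391)*sqrt(391))*i.
At (1/14) + ((1/14)*sqrt(391))*i: a pole of order 1; residue (2/3) + ((11/391)*sqrt(391))*i.


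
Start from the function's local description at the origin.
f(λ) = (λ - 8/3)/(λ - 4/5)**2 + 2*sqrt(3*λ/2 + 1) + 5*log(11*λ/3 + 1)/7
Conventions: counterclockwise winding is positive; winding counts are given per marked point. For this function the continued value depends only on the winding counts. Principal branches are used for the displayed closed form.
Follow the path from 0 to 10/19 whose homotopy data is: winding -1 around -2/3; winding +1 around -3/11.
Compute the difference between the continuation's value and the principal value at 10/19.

The rational part is single-valued and drops out of the difference; each branch term changes only by its own monodromy.
(5/7)*log(1 - λ/(-3/11)): each positive loop around -3/11 adds 2*pi*i to the log, so winding +1 contributes (5/7)*(1)*2*pi*i = (10/7)*pi*i.
(2)*sqrt(1 - λ/(-2/3)): winding -1 is odd, the square root flips sign, contributing -2*(2)*sqrt(1 - (10/19)/(-2/3)) = -2*(2)*sqrt(34/19) = -(4/19)*sqrt(646).
Summing the contributions at λ = 10/19 gives (-(4/19)*sqrt(646)) + ((10/7)*pi)*i.

Continued minus principal equals (-(4/19)*sqrt(646)) + ((10/7)*pi)*i.


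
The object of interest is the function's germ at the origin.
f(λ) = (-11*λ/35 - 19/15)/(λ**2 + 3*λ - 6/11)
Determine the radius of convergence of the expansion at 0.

The radius of convergence is -3/2 + (1/22)*sqrt(1353).

Denominator factor (λ**2 + 3*λ - 6/11): discriminant 123/11, real irrational roots -3/2 + (1/22)*sqrt(1353) and -3/2 - (1/22)*sqrt(1353); poles of order 1, moduli -3/2 + (1/22)*sqrt(1353) and 3/2 + (1/22)*sqrt(1353).
The radius of convergence is the smallest modulus among the singular points: -3/2 + (1/22)*sqrt(1353).


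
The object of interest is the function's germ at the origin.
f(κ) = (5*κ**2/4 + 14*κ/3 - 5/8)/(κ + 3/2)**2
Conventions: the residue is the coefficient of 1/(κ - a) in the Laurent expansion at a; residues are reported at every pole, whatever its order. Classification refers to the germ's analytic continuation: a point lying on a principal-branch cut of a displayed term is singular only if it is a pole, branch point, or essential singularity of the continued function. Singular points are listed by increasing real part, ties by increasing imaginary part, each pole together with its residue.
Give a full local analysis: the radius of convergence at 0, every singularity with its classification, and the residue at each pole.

Denominator factor (κ + 3/2)^2: pole of order 2 at -3/2, modulus 3/2.
The radius of convergence is the smallest modulus among the singular points: 3/2.
At the order-2 pole -3/2 set g(κ) = (κ - (-3/2))^2*f(κ) = 5*κ**2/4 + 14*κ/3 - 5/8.
Order-2 pole: residue = g'(a); g'(-3/2) = 11/12, so the residue is 11/12.

Radius of convergence at 0: 3/2.
At -3/2: a pole of order 2; residue 11/12.


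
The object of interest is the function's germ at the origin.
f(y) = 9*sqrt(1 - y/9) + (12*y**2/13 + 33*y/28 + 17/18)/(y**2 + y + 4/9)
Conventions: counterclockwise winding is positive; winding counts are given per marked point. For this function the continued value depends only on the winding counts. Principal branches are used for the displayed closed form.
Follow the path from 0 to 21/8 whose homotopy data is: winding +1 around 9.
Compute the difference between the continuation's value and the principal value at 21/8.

The rational part is single-valued and drops out of the difference; each branch term changes only by its own monodromy.
(9)*sqrt(1 - y/(9)): winding +1 is odd, the square root flips sign, contributing -2*(9)*sqrt(1 - (21/8)/(9)) = -2*(9)*sqrt(17/24) = -(3/2)*sqrt(102).
Summing the contributions at y = 21/8 gives -(3/2)*sqrt(102).

Continued minus principal equals -(3/2)*sqrt(102).


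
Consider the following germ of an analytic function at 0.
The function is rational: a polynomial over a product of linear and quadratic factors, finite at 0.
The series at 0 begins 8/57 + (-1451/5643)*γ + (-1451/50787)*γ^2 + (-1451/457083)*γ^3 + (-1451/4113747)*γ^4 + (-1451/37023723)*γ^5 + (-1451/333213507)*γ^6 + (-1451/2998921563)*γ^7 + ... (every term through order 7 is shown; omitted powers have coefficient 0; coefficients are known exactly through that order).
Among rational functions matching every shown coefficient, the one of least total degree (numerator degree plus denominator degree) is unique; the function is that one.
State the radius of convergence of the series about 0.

No rational of total degree below 2 reproduces all 8 coefficients; solving the [1/1] Pade equations on them gives f(γ) = (27*γ/11 - 24/19)/(γ - 9), whose expansion matches every shown term.
Denominator factor (γ - 9): pole of order 1 at 9, modulus 9.
The radius of convergence is the smallest modulus among the singular points: 9.

The radius of convergence is 9.


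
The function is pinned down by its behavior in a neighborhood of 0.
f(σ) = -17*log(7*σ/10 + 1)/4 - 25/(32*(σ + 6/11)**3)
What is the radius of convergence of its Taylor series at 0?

Denominator factor (σ + 6/11)^3: pole of order 3 at -6/11, modulus 6/11.
Branch term (-17/4)*log(1 - σ/(-10/7)): its argument vanishes at σ = -10/7, a logarithmic branch point, modulus 10/7.
The radius of convergence is the smallest modulus among the singular points: 6/11.

The radius of convergence is 6/11.


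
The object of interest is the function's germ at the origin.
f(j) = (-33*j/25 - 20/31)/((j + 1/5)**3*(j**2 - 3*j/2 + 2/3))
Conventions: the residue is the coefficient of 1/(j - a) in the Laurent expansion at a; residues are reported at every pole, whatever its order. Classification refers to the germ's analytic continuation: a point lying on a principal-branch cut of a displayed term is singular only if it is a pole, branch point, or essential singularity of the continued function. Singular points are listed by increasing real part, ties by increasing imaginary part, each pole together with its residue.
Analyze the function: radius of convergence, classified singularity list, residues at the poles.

Radius of convergence at 0: 1/5.
At -1/5: a pole of order 3; residue -367967160/106731481.
At (3/4) - ((1/12)*sqrt(15))*i: a pole of order 1; residue (183983580/106731481) - ((53336412/106731481)*sqrt(15))*i.
At (3/4) + ((1/12)*sqrt(15))*i: a pole of order 1; residue (183983580/106731481) + ((53336412/106731481)*sqrt(15))*i.

Denominator factor (j + 1/5)^3: pole of order 3 at -1/5, modulus 1/5.
Denominator factor (j**2 - 3*j/2 + 2/3): discriminant -5/12, complex-conjugate roots (3/4) + ((1/12)*sqrt(15))*i and (3/4) - ((1/12)*sqrt(15))*i; poles of order 1, moduli (1/3)*sqrt(6) and (1/3)*sqrt(6).
The radius of convergence is the smallest modulus among the singular points: 1/5.
At the order-3 pole -1/5 set g(j) = (j - (-1/5))^3*f(j) = (-33*j/25 - 20/31)/(j**2 - 3*j/2 + 2/3).
Order-3 pole: residue = g''(a)/2; g''(-1/5) = -735934320/106731481, so the residue is -367967160/106731481.
The factor j**2 - 3*j/2 + 2/3 splits as (j - a)(j - a') with a = (3/4) - ((1/12)*sqrt(15))*i, a' = (3/4) + ((1/12)*sqrt(15))*i. At the order-1 pole a set g(j) = (j - a)*f(j) = [(-33*j/25 - 20/31)/(j + 1/5)**3] / (j - a').
Simple pole: residue = g(a) at a = (3/4) - ((1/12)*sqrt(15))*i, which is (183983580/106731481) - ((53336412/106731481)*sqrt(15))*i.
The factor j**2 - 3*j/2 + 2/3 splits as (j - a)(j - a') with a = (3/4) + ((1/12)*sqrt(15))*i, a' = (3/4) - ((1/12)*sqrt(15))*i. At the order-1 pole a set g(j) = (j - a)*f(j) = [(-33*j/25 - 20/31)/(j + 1/5)**3] / (j - a').
Simple pole: residue = g(a) at a = (3/4) + ((1/12)*sqrt(15))*i, which is (183983580/106731481) + ((53336412/106731481)*sqrt(15))*i.
List the singular points by increasing real part (a conjugate pair: the negative imaginary part first).


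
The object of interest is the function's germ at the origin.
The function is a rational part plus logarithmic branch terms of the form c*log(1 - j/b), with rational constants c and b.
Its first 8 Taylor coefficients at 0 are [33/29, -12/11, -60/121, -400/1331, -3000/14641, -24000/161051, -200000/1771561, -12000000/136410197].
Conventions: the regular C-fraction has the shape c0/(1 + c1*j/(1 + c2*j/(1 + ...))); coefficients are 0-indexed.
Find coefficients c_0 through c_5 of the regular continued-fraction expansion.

Taylor coefficients (read off): a_0 = 33/29, a_1 = -12/11, a_2 = -60/121, a_3 = -400/1331, a_4 = -3000/14641, a_5 = -24000/161051.
c0 = a_0 = 33/29. Peel one level at a time: if S = 1 + c*j/S' with S'(0) = 1, then c is the j-coefficient of S and S' = c*j/(S - 1).
S_1 = c0/f = 1 + (116/121)*j + (19836/14641)*j^2 + ...; c1 = 116/121.
S_2 = c1*j/(S_1 - 1) = 1 + (-171/121)*j + (-25/363)*j^2 + ...; c2 = -171/121.
S_3 = c2*j/(S_2 - 1) = 1 + (-25/513)*j + (-57250/2894859)*j^2 + ...; c3 = -25/513.
S_4 = c3*j/(S_3 - 1) = 1 + (-2290/5643)*j + (-20/363)*j^2 + ...; c4 = -2290/5643.
S_5 = c4*j/(S_4 - 1) = 1 + (-342/2519)*j + ...; c5 = -342/2519.

The regular C-fraction coefficients are [33/29, 116/121, -171/121, -25/513, -2290/5643, -342/2519].


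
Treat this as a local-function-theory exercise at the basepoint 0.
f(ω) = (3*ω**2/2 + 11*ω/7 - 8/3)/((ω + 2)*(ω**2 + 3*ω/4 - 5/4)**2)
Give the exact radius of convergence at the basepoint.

The radius of convergence is -3/8 + (1/8)*sqrt(89).

Denominator factor (ω + 2): pole of order 1 at -2, modulus 2.
Denominator factor (ω**2 + 3*ω/4 - 5/4)^2: discriminant 89/16, real irrational roots -3/8 + (1/8)*sqrt(89) and -3/8 - (1/8)*sqrt(89); poles of order 2, moduli -3/8 + (1/8)*sqrt(89) and 3/8 + (1/8)*sqrt(89).
The radius of convergence is the smallest modulus among the singular points: -3/8 + (1/8)*sqrt(89).


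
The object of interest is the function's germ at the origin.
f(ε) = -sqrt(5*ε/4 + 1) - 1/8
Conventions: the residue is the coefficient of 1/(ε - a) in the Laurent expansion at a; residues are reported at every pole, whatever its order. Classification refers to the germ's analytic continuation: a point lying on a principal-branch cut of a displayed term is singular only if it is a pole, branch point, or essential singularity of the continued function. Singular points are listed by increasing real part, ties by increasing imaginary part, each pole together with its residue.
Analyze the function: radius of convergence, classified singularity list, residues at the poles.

Branch term (-1)*sqrt(1 - ε/(-4/5)): its argument vanishes at ε = -4/5, a square-root branch point, modulus 4/5.
The radius of convergence is the smallest modulus among the singular points: 4/5.

Radius of convergence at 0: 4/5.
At -4/5: an algebraic (square-root) branch point.


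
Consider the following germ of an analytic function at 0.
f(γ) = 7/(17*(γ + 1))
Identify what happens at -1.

The point is a pole of order 1.

The denominator factor γ + 1 vanishes at -1 and appears to the power 1; the numerator there equals 7/17, nonzero, and no other factor vanishes.
Hence a pole whose order is the multiplicity, 1.


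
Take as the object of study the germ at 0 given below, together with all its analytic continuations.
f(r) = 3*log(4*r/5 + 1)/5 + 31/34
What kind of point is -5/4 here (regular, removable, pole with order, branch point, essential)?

The point is a logarithmic branch point.

The term (3/5)*log(1 - r/(-5/4)) has argument 1 - -5/4/(-5/4) = 0 at -5/4: a logarithmic (infinitely-sheeted) branch point; the remaining terms are analytic or single-valued there.


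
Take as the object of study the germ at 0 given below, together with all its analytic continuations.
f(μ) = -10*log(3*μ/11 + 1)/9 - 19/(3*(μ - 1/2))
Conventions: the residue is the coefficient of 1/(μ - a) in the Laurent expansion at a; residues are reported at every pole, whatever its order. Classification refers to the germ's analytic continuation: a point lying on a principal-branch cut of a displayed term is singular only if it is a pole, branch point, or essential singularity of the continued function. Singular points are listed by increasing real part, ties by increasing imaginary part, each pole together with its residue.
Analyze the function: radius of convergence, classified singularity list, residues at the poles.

Denominator factor (μ - 1/2): pole of order 1 at 1/2, modulus 1/2.
Branch term (-10/9)*log(1 - μ/(-11/3)): its argument vanishes at μ = -11/3, a logarithmic branch point, modulus 11/3.
The radius of convergence is the smallest modulus among the singular points: 1/2.
The branch term is analytic at 1/2 and contributes nothing to the residue; only the rational part matters.
At the order-1 pole 1/2 set g(μ) = (μ - (1/2))*(rational part) = -19/3.
Simple pole: residue = g(a) at a = 1/2, which is -19/3.
List the singular points by increasing real part (a conjugate pair: the negative imaginary part first).

Radius of convergence at 0: 1/2.
At -11/3: a logarithmic branch point.
At 1/2: a pole of order 1; residue -19/3.


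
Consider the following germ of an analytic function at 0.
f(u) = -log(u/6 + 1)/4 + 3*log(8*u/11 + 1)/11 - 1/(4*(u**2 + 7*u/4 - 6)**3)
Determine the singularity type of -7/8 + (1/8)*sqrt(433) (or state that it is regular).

The point is a pole of order 3.

The denominator factor u**2 + 7*u/4 - 6 vanishes at -7/8 + (1/8)*sqrt(433) and appears to the power 3; the numerator there equals -1/4, nonzero, and no other factor vanishes.
The branch terms are analytic at this point.
Hence a pole whose order is the multiplicity, 3.


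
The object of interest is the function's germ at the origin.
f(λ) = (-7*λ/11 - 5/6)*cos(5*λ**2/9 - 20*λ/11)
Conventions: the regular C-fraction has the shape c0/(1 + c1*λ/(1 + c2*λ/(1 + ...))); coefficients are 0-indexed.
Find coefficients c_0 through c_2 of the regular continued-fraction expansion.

Taylor coefficients (expand at 0): a_0 = -5/6, a_1 = -7/11, a_2 = 500/363.
c0 = a_0 = -5/6. Peel one level at a time: if S = 1 + c*λ/S' with S'(0) = 1, then c is the λ-coefficient of S and S' = c*λ/(S - 1).
S_1 = c0/f = 1 + (-42/55)*λ + (6764/3025)*λ^2 + ...; c1 = -42/55.
S_2 = c1*λ/(S_1 - 1) = 1 + (3382/1155)*λ + ...; c2 = 3382/1155.

The regular C-fraction coefficients are [-5/6, -42/55, 3382/1155].


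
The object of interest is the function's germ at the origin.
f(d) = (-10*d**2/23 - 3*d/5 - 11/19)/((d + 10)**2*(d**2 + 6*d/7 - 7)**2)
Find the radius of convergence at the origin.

Denominator factor (d + 10)^2: pole of order 2 at -10, modulus 10.
Denominator factor (d**2 + 6*d/7 - 7)^2: discriminant 1408/49, real irrational roots -3/7 + (4/7)*sqrt(22) and -3/7 - (4/7)*sqrt(22); poles of order 2, moduli -3/7 + (4/7)*sqrt(22) and 3/7 + (4/7)*sqrt(22).
The radius of convergence is the smallest modulus among the singular points: -3/7 + (4/7)*sqrt(22).

The radius of convergence is -3/7 + (4/7)*sqrt(22).


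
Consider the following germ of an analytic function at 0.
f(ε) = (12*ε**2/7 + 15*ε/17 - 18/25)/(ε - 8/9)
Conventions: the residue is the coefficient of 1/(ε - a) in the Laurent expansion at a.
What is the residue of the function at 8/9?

At the order-1 pole 8/9 set g(ε) = (ε - (8/9))*f(ε) = 12*ε**2/7 + 15*ε/17 - 18/25.
Simple pole: residue = g(a) at a = 8/9, which is 113966/80325.

The residue is 113966/80325.


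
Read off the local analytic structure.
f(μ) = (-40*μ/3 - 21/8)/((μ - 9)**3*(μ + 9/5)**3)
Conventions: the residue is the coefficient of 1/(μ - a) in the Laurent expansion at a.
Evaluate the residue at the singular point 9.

The residue is -15625/7558272.

At the order-3 pole 9 set g(μ) = (μ - (9))^3*f(μ) = (-40*μ/3 - 21/8)/(μ + 9/5)**3.
Order-3 pole: residue = g''(a)/2; g''(9) = -15625/3779136, so the residue is -15625/7558272.


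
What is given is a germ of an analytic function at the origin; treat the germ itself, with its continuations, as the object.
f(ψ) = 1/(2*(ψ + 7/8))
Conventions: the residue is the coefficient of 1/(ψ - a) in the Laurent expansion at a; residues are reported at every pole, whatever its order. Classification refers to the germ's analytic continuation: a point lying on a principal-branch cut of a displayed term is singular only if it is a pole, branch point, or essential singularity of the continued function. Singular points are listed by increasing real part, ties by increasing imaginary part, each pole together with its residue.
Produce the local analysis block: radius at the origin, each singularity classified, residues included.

Radius of convergence at 0: 7/8.
At -7/8: a pole of order 1; residue 1/2.

Denominator factor (ψ + 7/8): pole of order 1 at -7/8, modulus 7/8.
The radius of convergence is the smallest modulus among the singular points: 7/8.
At the order-1 pole -7/8 set g(ψ) = (ψ - (-7/8))*f(ψ) = 1/2.
Simple pole: residue = g(a) at a = -7/8, which is 1/2.


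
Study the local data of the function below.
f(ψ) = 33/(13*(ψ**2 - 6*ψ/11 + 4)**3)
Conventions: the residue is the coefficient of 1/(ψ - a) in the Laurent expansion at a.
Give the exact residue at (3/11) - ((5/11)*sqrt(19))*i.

The residue is ((15944049/4458350000)*sqrt(19))*i.

The factor ψ**2 - 6*ψ/11 + 4 splits as (ψ - a)(ψ - a') with a = (3/11) - ((5/11)*sqrt(19))*i, a' = (3/11) + ((5/11)*sqrt(19))*i. At the order-3 pole a set g(ψ) = (ψ - a)^3*f(ψ) = [33/13] / (ψ - a')^3.
Order-3 pole: residue = g''(a)/2; g''((3/11) - ((5/11)*sqrt(19))*i) = ((15944049/2229175000)*sqrt(19))*i, so the residue is ((15944049/4458350000)*sqrt(19))*i.


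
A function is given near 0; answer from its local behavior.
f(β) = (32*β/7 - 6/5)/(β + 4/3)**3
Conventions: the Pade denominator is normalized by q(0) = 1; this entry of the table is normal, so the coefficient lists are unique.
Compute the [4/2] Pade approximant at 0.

The Pade approximant has numerator coefficients [-81/160, 1516910949/702184000, -13652198541/14043680000, 40956595623/112349440000, -40956595623/449397760000]; denominator coefficients [1, 2247381/1253900, 20924541/25078000].

Taylor coefficients needed (expand at 0): a_0 = -81/160, a_1 = 13743/4480, a_2 = -54189/8960, a_3 = 61965/7168, a_4 = -604341/57344, a_5 = 13391001/1146880, a_6 = -1987983/163840.
Write the denominator as Q(β) = 1 + q1*β + q2*β^2. Requiring Q*f - P = O(β^7) with deg P <= 4 kills the coefficients of β^5..β^6 in Q*f:
  β^5: a_5 + q1*a_4 + q2*a_3 = 0, i.e. 13391001/1146880 + (-604341/57344)*q1 + (61965/7168)*q2 = 0.
  β^6: a_6 + q1*a_5 + q2*a_4 = 0, i.e. -1987983/163840 + (13391001/1146880)*q1 + (-604341/57344)*q2 = 0.
Solving this linear system: q1 = 2247381/1253900, q2 = 20924541/25078000.
The numerator is Q*f truncated at degree 4: P0 = a_0 = -81/160; P1 = a_1 + q1*a_0 = 1516910949/702184000; P2 = a_2 + q1*a_1 + q2*a_0 = -13652198541/14043680000; P3 = a_3 + q1*a_2 + q2*a_1 = 40956595623/112349440000; P4 = a_4 + q1*a_3 + q2*a_2 = -40956595623/449397760000.


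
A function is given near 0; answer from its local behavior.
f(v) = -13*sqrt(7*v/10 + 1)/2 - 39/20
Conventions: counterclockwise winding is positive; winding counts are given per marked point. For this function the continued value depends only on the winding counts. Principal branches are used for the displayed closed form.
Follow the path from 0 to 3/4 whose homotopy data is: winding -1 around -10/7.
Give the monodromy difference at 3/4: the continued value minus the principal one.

Continued minus principal equals (13/20)*sqrt(610).

The rational part is single-valued and drops out of the difference; each branch term changes only by its own monodromy.
(-13/2)*sqrt(1 - v/(-10/7)): winding -1 is odd, the square root flips sign, contributing -2*(-13/2)*sqrt(1 - (3/4)/(-10/7)) = -2*(-13/2)*sqrt(61/40) = (13/20)*sqrt(610).
Summing the contributions at v = 3/4 gives (13/20)*sqrt(610).


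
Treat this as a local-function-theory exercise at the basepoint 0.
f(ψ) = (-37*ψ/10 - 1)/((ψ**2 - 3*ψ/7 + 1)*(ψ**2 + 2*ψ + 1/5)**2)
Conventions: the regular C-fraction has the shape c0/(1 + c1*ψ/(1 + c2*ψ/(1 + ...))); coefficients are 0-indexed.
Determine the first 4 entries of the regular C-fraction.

Taylor coefficients (expand at 0): a_0 = -25, a_1 = 5555/14, a_2 = -510085/98, a_3 = 21625300/343.
c0 = a_0 = -25. Peel one level at a time: if S = 1 + c*ψ/S' with S'(0) = 1, then c is the ψ-coefficient of S and S' = c*ψ/(S - 1).
S_1 = c0/f = 1 + (1111/70)*ψ + (30593/700)*ψ^2 + ...; c1 = 1111/70.
S_2 = c1*ψ/(S_1 - 1) = 1 + (-30593/11110)*ψ + (16269081/1234321)*ψ^2 + ...; c2 = -30593/11110.
S_3 = c2*ψ/(S_2 - 1) = 1 + (162690810/33988823)*ψ + ...; c3 = 162690810/33988823.

The regular C-fraction coefficients are [-25, 1111/70, -30593/11110, 162690810/33988823].


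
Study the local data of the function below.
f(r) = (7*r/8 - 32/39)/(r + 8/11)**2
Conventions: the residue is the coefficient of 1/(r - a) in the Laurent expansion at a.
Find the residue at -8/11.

At the order-2 pole -8/11 set g(r) = (r - (-8/11))^2*f(r) = 7*r/8 - 32/39.
Order-2 pole: residue = g'(a); g'(-8/11) = 7/8, so the residue is 7/8.

The residue is 7/8.


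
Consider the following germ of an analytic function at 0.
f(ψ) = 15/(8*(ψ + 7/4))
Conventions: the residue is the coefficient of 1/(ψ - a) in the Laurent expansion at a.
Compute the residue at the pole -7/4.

At the order-1 pole -7/4 set g(ψ) = (ψ - (-7/4))*f(ψ) = 15/8.
Simple pole: residue = g(a) at a = -7/4, which is 15/8.

The residue is 15/8.


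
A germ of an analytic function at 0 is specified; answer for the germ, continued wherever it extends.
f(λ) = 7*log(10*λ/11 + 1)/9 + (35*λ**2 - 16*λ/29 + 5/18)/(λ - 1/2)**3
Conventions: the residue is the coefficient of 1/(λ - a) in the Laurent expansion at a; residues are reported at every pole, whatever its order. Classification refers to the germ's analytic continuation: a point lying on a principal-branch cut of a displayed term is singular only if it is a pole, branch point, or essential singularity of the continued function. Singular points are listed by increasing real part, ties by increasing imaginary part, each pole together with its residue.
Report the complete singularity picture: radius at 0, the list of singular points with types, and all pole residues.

Denominator factor (λ - 1/2)^3: pole of order 3 at 1/2, modulus 1/2.
Branch term (7/9)*log(1 - λ/(-11/10)): its argument vanishes at λ = -11/10, a logarithmic branch point, modulus 11/10.
The radius of convergence is the smallest modulus among the singular points: 1/2.
The branch term is analytic at 1/2 and contributes nothing to the residue; only the rational part matters.
At the order-3 pole 1/2 set g(λ) = (λ - (1/2))^3*(rational part) = 35*λ**2 - 16*λ/29 + 5/18.
Order-3 pole: residue = g''(a)/2; g''(1/2) = 70, so the residue is 35.
List the singular points by increasing real part (a conjugate pair: the negative imaginary part first).

Radius of convergence at 0: 1/2.
At -11/10: a logarithmic branch point.
At 1/2: a pole of order 3; residue 35.


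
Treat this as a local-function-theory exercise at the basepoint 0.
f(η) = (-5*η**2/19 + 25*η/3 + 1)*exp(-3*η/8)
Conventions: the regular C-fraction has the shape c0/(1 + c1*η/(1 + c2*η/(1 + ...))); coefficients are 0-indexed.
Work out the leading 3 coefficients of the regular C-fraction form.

Taylor coefficients (expand at 0): a_0 = 1, a_1 = 191/24, a_2 = -8069/2432.
c0 = a_0 = 1. Peel one level at a time: if S = 1 + c*η/S' with S'(0) = 1, then c is the η-coefficient of S and S' = c*η/(S - 1).
S_1 = c0/f = 1 + (-191/24)*η + (1458899/21888)*η^2 + ...; c1 = -191/24.
S_2 = c1*η/(S_1 - 1) = 1 + (1458899/174192)*η + ...; c2 = 1458899/174192.

The regular C-fraction coefficients are [1, -191/24, 1458899/174192].


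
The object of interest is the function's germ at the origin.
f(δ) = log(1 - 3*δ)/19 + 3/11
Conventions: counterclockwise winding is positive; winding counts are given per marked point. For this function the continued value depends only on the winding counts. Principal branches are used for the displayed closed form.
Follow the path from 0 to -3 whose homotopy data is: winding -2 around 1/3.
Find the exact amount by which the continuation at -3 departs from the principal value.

The rational part is single-valued and drops out of the difference; each branch term changes only by its own monodromy.
(1/19)*log(1 - δ/(1/3)): each positive loop around 1/3 adds 2*pi*i to the log, so winding -2 contributes (1/19)*(-2)*2*pi*i = -(4/19)*pi*i.
Summing the contributions at δ = -3 gives -(4/19)*pi*i.

Continued minus principal equals -(4/19)*pi*i.


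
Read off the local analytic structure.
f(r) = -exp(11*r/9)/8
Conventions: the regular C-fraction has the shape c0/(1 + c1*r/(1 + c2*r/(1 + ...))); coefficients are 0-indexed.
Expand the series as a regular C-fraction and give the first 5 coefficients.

The regular C-fraction coefficients are [-1/8, -11/9, 11/18, -11/54, 11/54].

Taylor coefficients (expand at 0): a_0 = -1/8, a_1 = -11/72, a_2 = -121/1296, a_3 = -1331/34992, a_4 = -14641/1259712.
c0 = a_0 = -1/8. Peel one level at a time: if S = 1 + c*r/S' with S'(0) = 1, then c is the r-coefficient of S and S' = c*r/(S - 1).
S_1 = c0/f = 1 + (-11/9)*r + (121/162)*r^2 + ...; c1 = -11/9.
S_2 = c1*r/(S_1 - 1) = 1 + (11/18)*r + (121/972)*r^2 + ...; c2 = 11/18.
S_3 = c2*r/(S_2 - 1) = 1 + (-11/54)*r + (121/2916)*r^2 + ...; c3 = -11/54.
S_4 = c3*r/(S_3 - 1) = 1 + (11/54)*r + ...; c4 = 11/54.


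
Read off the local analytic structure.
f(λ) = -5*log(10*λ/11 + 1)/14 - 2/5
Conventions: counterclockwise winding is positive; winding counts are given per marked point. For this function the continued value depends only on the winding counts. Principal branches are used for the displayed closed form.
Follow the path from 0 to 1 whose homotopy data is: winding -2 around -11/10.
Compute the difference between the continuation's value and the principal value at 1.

The rational part is single-valued and drops out of the difference; each branch term changes only by its own monodromy.
(-5/14)*log(1 - λ/(-11/10)): each positive loop around -11/10 adds 2*pi*i to the log, so winding -2 contributes (-5/14)*(-2)*2*pi*i = (10/7)*pi*i.
Summing the contributions at λ = 1 gives (10/7)*pi*i.

Continued minus principal equals (10/7)*pi*i.


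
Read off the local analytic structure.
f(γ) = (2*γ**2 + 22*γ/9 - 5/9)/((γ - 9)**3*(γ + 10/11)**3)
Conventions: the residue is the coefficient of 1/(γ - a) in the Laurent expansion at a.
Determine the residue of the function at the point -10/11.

The residue is -24833798/15386239549.

At the order-3 pole -10/11 set g(γ) = (γ - (-10/11))^3*f(γ) = (2*γ**2 + 22*γ/9 - 5/9)/(γ - 9)**3.
Order-3 pole: residue = g''(a)/2; g''(-10/11) = -49667596/15386239549, so the residue is -24833798/15386239549.


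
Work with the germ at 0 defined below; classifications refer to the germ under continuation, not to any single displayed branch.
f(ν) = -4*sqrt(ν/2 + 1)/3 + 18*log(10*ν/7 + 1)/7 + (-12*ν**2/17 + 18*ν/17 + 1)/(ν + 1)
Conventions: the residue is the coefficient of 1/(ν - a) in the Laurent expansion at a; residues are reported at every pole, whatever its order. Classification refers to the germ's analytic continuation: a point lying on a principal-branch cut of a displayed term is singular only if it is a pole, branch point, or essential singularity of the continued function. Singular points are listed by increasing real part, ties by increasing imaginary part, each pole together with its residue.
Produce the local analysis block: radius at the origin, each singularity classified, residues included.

Denominator factor (ν + 1): pole of order 1 at -1, modulus 1.
Branch term (-4/3)*sqrt(1 - ν/(-2)): its argument vanishes at ν = -2, a square-root branch point, modulus 2.
Branch term (18/7)*log(1 - ν/(-7/10)): its argument vanishes at ν = -7/10, a logarithmic branch point, modulus 7/10.
The radius of convergence is the smallest modulus among the singular points: 7/10.
The branch terms are analytic at -1 and contribute nothing to the residue; only the rational part matters.
At the order-1 pole -1 set g(ν) = (ν - (-1))*(rational part) = -12*ν**2/17 + 18*ν/17 + 1.
Simple pole: residue = g(a) at a = -1, which is -13/17.
List the singular points by increasing real part (a conjugate pair: the negative imaginary part first).

Radius of convergence at 0: 7/10.
At -2: an algebraic (square-root) branch point.
At -1: a pole of order 1; residue -13/17.
At -7/10: a logarithmic branch point.


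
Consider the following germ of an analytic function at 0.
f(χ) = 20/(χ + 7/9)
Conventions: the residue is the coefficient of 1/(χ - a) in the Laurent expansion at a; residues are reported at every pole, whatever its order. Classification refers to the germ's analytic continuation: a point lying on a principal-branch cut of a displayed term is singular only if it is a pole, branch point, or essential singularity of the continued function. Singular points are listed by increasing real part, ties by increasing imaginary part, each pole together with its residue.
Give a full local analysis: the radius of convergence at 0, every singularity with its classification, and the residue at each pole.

Radius of convergence at 0: 7/9.
At -7/9: a pole of order 1; residue 20.

Denominator factor (χ + 7/9): pole of order 1 at -7/9, modulus 7/9.
The radius of convergence is the smallest modulus among the singular points: 7/9.
At the order-1 pole -7/9 set g(χ) = (χ - (-7/9))*f(χ) = 20.
Simple pole: residue = g(a) at a = -7/9, which is 20.


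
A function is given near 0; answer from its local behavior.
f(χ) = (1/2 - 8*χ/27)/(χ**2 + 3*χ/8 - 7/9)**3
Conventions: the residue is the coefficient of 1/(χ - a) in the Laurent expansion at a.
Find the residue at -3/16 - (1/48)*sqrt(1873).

The factor χ**2 + 3*χ/8 - 7/9 splits as (χ - a)(χ - a') with a = -3/16 - (1/48)*sqrt(1873), a' = -3/16 + (1/48)*sqrt(1873). At the order-3 pole a set g(χ) = (χ - a)^3*f(χ) = [1/2 - 8*χ/27] / (χ - a')^3.
Order-3 pole: residue = g''(a)/2; g''(-3/16 - (1/48)*sqrt(1873)) = -(53084160/6570725617)*sqrt(1873), so the residue is -(26542080/6570725617)*sqrt(1873).

The residue is -(26542080/6570725617)*sqrt(1873).


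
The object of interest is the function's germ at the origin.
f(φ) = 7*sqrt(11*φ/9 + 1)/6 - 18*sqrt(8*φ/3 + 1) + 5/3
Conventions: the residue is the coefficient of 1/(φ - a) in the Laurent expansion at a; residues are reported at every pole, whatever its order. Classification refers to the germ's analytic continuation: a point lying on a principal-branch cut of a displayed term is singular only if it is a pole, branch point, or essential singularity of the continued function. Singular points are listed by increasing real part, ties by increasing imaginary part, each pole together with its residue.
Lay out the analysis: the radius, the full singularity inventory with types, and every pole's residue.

Radius of convergence at 0: 3/8.
At -9/11: an algebraic (square-root) branch point.
At -3/8: an algebraic (square-root) branch point.

Branch term (7/6)*sqrt(1 - φ/(-9/11)): its argument vanishes at φ = -9/11, a square-root branch point, modulus 9/11.
Branch term (-18)*sqrt(1 - φ/(-3/8)): its argument vanishes at φ = -3/8, a square-root branch point, modulus 3/8.
The radius of convergence is the smallest modulus among the singular points: 3/8.
List the singular points by increasing real part (a conjugate pair: the negative imaginary part first).


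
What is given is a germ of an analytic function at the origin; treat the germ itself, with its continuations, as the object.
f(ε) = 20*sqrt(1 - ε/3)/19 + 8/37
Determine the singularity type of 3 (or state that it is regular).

The term (20/19)*sqrt(1 - ε/(3)) has argument 1 - 3/(3) = 0 at 3: a square-root (algebraic, two-sheeted) branch point; the remaining terms are analytic or single-valued there.

The point is an algebraic (square-root) branch point.


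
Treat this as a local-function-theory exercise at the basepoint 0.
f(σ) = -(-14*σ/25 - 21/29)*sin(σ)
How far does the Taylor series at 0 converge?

The radius of convergence is infinite.

The factor -sin(σ) is entire and contributes no finite singular point.
The polynomial part has no poles.
No finite singular points: the Taylor series at 0 converges everywhere.


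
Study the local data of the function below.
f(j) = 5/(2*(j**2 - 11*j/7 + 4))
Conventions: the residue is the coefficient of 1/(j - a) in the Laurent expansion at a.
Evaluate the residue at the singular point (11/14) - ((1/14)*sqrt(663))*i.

The factor j**2 - 11*j/7 + 4 splits as (j - a)(j - a') with a = (11/14) - ((1/14)*sqrt(663))*i, a' = (11/14) + ((1/14)*sqrt(663))*i. At the order-1 pole a set g(j) = (j - a)*f(j) = [5/2] / (j - a').
Simple pole: residue = g(a) at a = (11/14) - ((1/14)*sqrt(663))*i, which is ((35/1326)*sqrt(663))*i.

The residue is ((35/1326)*sqrt(663))*i.


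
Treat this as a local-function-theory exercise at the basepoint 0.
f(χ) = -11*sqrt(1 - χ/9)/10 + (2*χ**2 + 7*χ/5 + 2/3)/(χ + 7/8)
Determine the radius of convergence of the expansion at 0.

The radius of convergence is 7/8.

Denominator factor (χ + 7/8): pole of order 1 at -7/8, modulus 7/8.
Branch term (-11/10)*sqrt(1 - χ/(9)): its argument vanishes at χ = 9, a square-root branch point, modulus 9.
The radius of convergence is the smallest modulus among the singular points: 7/8.


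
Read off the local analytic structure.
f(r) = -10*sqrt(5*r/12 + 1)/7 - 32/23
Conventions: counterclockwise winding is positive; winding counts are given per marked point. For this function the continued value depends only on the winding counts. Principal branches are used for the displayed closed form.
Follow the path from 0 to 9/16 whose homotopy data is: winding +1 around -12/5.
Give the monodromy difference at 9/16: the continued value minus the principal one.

The rational part is single-valued and drops out of the difference; each branch term changes only by its own monodromy.
(-10/7)*sqrt(1 - r/(-12/5)): winding +1 is odd, the square root flips sign, contributing -2*(-10/7)*sqrt(1 - (9/16)/(-12/5)) = -2*(-10/7)*sqrt(79/64) = (5/14)*sqrt(79).
Summing the contributions at r = 9/16 gives (5/14)*sqrt(79).

Continued minus principal equals (5/14)*sqrt(79).


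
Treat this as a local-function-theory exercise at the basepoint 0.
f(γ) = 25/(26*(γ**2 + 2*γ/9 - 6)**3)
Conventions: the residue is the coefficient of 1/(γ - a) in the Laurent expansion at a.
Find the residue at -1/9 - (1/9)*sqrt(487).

The residue is -(4428675/48048542048)*sqrt(487).

The factor γ**2 + 2*γ/9 - 6 splits as (γ - a)(γ - a') with a = -1/9 - (1/9)*sqrt(487), a' = -1/9 + (1/9)*sqrt(487). At the order-3 pole a set g(γ) = (γ - a)^3*f(γ) = [25/26] / (γ - a')^3.
Order-3 pole: residue = g''(a)/2; g''(-1/9 - (1/9)*sqrt(487)) = -(4428675/24024271024)*sqrt(487), so the residue is -(4428675/48048542048)*sqrt(487).


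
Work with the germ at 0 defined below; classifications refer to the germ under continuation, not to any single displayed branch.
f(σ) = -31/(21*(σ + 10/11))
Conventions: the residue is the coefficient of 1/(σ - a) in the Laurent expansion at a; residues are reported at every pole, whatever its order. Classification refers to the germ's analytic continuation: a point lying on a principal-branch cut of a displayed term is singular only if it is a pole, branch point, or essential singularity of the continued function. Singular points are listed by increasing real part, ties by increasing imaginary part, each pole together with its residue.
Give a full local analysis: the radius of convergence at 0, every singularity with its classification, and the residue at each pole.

Radius of convergence at 0: 10/11.
At -10/11: a pole of order 1; residue -31/21.

Denominator factor (σ + 10/11): pole of order 1 at -10/11, modulus 10/11.
The radius of convergence is the smallest modulus among the singular points: 10/11.
At the order-1 pole -10/11 set g(σ) = (σ - (-10/11))*f(σ) = -31/21.
Simple pole: residue = g(a) at a = -10/11, which is -31/21.


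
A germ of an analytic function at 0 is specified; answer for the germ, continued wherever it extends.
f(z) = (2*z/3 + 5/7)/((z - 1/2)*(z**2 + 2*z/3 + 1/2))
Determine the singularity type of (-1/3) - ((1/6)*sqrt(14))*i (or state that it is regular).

The denominator factor z**2 + 2*z/3 + 1/2 vanishes at (-1/3) - ((1/6)*sqrt(14))*i and appears to the power 1; the numerator there equals (31/63) - ((1/9)*sqrt(14))*i, nonzero, and no other factor vanishes.
Hence a pole whose order is the multiplicity, 1.

The point is a pole of order 1.


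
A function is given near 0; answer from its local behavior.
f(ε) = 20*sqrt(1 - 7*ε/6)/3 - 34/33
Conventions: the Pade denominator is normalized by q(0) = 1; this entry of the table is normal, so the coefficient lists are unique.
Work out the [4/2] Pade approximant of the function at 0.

Taylor coefficients needed (expand at 0): a_0 = 62/11, a_1 = -35/9, a_2 = -245/216, a_3 = -1715/2592, a_4 = -60025/124416, a_5 = -588245/1492992, a_6 = -4117715/11943936.
Write the denominator as Q(ε) = 1 + q1*ε + q2*ε^2. Requiring Q*f - P = O(ε^7) with deg P <= 4 kills the coefficients of ε^5..ε^6 in Q*f:
  ε^5: a_5 + q1*a_4 + q2*a_3 = 0, i.e. -588245/1492992 + (-60025/124416)*q1 + (-1715/2592)*q2 = 0.
  ε^6: a_6 + q1*a_5 + q2*a_4 = 0, i.e. -4117715/11943936 + (-588245/1492992)*q1 + (-60025/124416)*q2 = 0.
Solving this linear system: q1 = -49/36, q2 = 343/864.
The numerator is Q*f truncated at degree 4: P0 = a_0 = 62/11; P1 = a_1 + q1*a_0 = -763/66; P2 = a_2 + q1*a_1 + q2*a_0 = 91189/14256; P3 = a_3 + q1*a_2 + q2*a_1 = -1715/2592; P4 = a_4 + q1*a_3 + q2*a_2 = -12005/373248.

The Pade approximant has numerator coefficients [62/11, -763/66, 91189/14256, -1715/2592, -12005/373248]; denominator coefficients [1, -49/36, 343/864].
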